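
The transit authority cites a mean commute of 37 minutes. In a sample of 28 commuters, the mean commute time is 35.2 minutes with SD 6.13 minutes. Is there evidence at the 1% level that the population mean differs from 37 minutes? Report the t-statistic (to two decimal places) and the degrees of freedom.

H0: μ = 37; H1: μ ≠ 37 (one-sample t-test, two-sided).
t = (x̄ − μ₀)/(s/√n) = (35.2 − 37)/(6.13/√28) = -1.55
df = n − 1 = 27
Two-sided p-value ≈ 0.132
Since p ≈ 0.132 > α = 0.01, fail to reject H0; the data do not provide sufficient evidence against H0.

t = -1.55, df = 27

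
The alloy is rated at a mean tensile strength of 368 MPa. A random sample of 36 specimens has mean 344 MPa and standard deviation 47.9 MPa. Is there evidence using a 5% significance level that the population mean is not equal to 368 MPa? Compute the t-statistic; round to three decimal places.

H0: μ = 368; H1: μ ≠ 368 (one-sample t-test, two-sided).
t = (x̄ − μ₀)/(s/√n) = (344 − 368)/(47.9/√36) = -3.006
df = n − 1 = 35
Two-sided p-value ≈ 0.0049
Since p ≈ 0.0049 < α = 0.05, reject H0; the evidence is statistically significant.

-3.006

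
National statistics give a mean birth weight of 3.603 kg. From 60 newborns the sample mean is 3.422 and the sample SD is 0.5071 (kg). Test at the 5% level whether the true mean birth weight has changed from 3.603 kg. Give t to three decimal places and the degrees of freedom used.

t = -2.765, df = 59

H0: μ = 3.603; H1: μ ≠ 3.603 (one-sample t-test, two-sided).
t = (x̄ − μ₀)/(s/√n) = (3.422 − 3.603)/(0.5071/√60) = -2.765
df = n − 1 = 59
Two-sided p-value ≈ 0.0076
Since p ≈ 0.0076 < α = 0.05, reject H0; the data support H1.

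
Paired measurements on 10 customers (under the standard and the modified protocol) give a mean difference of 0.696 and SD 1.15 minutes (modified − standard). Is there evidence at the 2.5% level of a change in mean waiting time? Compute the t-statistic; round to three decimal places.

1.914

H0: μ_d = 0; H1: μ_d ≠ 0 (paired t-test on the differences, two-sided).
t = d̄/(s_d/√n) = 0.696/(1.15/√10) = 1.914
df = n − 1 = 9
Two-sided p-value ≈ 0.0879
Since p ≈ 0.0879 > α = 0.025, fail to reject H0; the data do not provide sufficient evidence against H0.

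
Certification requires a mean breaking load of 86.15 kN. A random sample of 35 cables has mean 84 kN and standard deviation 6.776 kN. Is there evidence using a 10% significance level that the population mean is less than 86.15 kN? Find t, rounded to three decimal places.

H0: μ = 86.15; H1: μ < 86.15 (one-sample t-test, left-tailed).
t = (x̄ − μ₀)/(s/√n) = (84 − 86.15)/(6.776/√35) = -1.877
df = n − 1 = 34
p-value = P(T ≤ -1.877) ≈ 0.035
Since p ≈ 0.035 < α = 0.1, reject H0; the data support H1.

-1.877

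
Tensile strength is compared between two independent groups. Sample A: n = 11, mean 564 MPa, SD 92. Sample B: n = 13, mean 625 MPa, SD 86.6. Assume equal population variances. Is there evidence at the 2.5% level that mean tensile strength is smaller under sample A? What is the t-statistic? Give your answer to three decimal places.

Let group 1 = sample A, group 2 = sample B. H0: μ_1 = μ_2; H1: μ_1 < μ_2 (two-sample pooled-variance t-test, left-tailed).
s_p² = [(11−1)·92² + (13−1)·86.6²]/(11+13−2) = 7937.94
t = (564 − 625)/√[7937.94·(1/11 + 1/13)] = -1.671
df = n₁ + n₂ − 2 = 22
p-value = P(T ≤ -1.671) ≈ 0.0544
Since p ≈ 0.0544 > α = 0.025, fail to reject H0; the data do not provide sufficient evidence against H0.

-1.671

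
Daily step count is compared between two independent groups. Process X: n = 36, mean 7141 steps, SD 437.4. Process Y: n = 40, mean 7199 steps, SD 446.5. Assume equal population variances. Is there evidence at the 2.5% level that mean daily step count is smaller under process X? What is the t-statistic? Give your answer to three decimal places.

Let group 1 = process X, group 2 = process Y. H0: μ_1 = μ_2; H1: μ_1 < μ_2 (two-sample pooled-variance t-test, left-tailed).
s_p² = [(36−1)·437.4² + (40−1)·446.5²]/(36+40−2) = 195558
t = (7141 − 7199)/√[195558·(1/36 + 1/40)] = -0.571
df = n₁ + n₂ − 2 = 74
p-value = P(T ≤ -0.571) ≈ 0.2849
Since p ≈ 0.2849 > α = 0.025, fail to reject H0; the data do not provide sufficient evidence against H0.

-0.571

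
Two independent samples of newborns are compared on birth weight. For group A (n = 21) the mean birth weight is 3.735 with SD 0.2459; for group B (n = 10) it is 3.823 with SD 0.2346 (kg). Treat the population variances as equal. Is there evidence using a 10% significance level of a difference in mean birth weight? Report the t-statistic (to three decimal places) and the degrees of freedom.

Let group 1 = group A, group 2 = group B. H0: μ_1 = μ_2; H1: μ_1 ≠ μ_2 (two-sample pooled-variance t-test, two-sided).
s_p² = [(21−1)·0.2459² + (10−1)·0.2346²]/(21+10−2) = 0.0587817
t = (3.735 − 3.823)/√[0.0587817·(1/21 + 1/10)] = -0.945
df = n₁ + n₂ − 2 = 29
Two-sided p-value ≈ 0.3526
Since p ≈ 0.3526 > α = 0.1, fail to reject H0; the evidence is not statistically significant.

t = -0.945, df = 29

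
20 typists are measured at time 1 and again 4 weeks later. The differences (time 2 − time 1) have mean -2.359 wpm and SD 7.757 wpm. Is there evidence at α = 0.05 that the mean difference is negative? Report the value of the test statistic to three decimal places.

-1.360

H0: μ_d = 0; H1: μ_d < 0 (paired t-test on the differences, left-tailed).
t = d̄/(s_d/√n) = -2.359/(7.757/√20) = -1.360
df = n − 1 = 19
p-value = P(T ≤ -1.360) ≈ 0.095
Since p ≈ 0.095 > α = 0.05, fail to reject H0; the evidence is not statistically significant.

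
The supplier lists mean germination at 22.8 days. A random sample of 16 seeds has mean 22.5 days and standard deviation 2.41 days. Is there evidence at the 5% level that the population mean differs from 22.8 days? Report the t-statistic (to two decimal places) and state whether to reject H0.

t = -0.50; fail to reject H0

H0: μ = 22.8; H1: μ ≠ 22.8 (one-sample t-test, two-sided).
t = (x̄ − μ₀)/(s/√n) = (22.5 − 22.8)/(2.41/√16) = -0.50
df = n − 1 = 15
Two-sided p-value ≈ 0.626
Since p ≈ 0.626 > α = 0.05, fail to reject H0; the evidence is not statistically significant.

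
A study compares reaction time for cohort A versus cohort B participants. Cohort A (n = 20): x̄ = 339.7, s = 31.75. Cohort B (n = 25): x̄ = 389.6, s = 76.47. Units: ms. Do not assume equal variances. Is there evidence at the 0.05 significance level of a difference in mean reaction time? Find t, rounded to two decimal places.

Let group 1 = cohort A, group 2 = cohort B. H0: μ_1 = μ_2; H1: μ_1 ≠ μ_2 (Welch's two-sample t-test, two-sided).
t = (x̄_1 − x̄_2)/√(s_1²/n_1 + s_2²/n_2) = (339.7 − 389.6)/√(31.75²/20 + 76.47²/25) = -2.96
Welch–Satterthwaite df ≈ 33.49
Two-sided p-value ≈ 0.006
Since p ≈ 0.006 < α = 0.05, reject H0; the evidence is statistically significant.

-2.96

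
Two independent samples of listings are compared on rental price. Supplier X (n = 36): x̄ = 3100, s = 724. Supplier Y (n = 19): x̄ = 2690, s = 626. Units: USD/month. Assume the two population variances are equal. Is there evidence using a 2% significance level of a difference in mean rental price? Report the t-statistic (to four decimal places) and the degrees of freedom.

Let group 1 = supplier X, group 2 = supplier Y. H0: μ_1 = μ_2; H1: μ_1 ≠ μ_2 (two-sample pooled-variance t-test, two-sided).
s_p² = [(36−1)·724² + (19−1)·626²]/(36+19−2) = 479244
t = (3100 − 2690)/√[479244·(1/36 + 1/19)] = 2.0886
df = n₁ + n₂ − 2 = 53
Two-sided p-value ≈ 0.042
Since p ≈ 0.042 > α = 0.02, fail to reject H0; the evidence is not statistically significant.

t = 2.0886, df = 53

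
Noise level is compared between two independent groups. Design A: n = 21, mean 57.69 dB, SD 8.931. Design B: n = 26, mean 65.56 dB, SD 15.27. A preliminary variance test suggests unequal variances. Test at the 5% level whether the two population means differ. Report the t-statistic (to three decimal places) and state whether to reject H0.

Let group 1 = design A, group 2 = design B. H0: μ_1 = μ_2; H1: μ_1 ≠ μ_2 (Welch's two-sample t-test, two-sided).
t = (x̄_1 − x̄_2)/√(s_1²/n_1 + s_2²/n_2) = (57.69 − 65.56)/√(8.931²/21 + 15.27²/26) = -2.203
Welch–Satterthwaite df ≈ 41.38
Two-sided p-value ≈ 0.033
Since p ≈ 0.033 < α = 0.05, reject H0; the data support H1.

t = -2.203; reject H0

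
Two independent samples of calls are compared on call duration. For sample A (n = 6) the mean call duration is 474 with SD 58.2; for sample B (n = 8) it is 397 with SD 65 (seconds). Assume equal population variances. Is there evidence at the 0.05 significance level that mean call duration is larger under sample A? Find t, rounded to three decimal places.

2.290

Let group 1 = sample A, group 2 = sample B. H0: μ_1 = μ_2; H1: μ_1 > μ_2 (two-sample pooled-variance t-test, right-tailed).
s_p² = [(6−1)·58.2² + (8−1)·65²]/(6+8−2) = 3875.93
t = (474 − 397)/√[3875.93·(1/6 + 1/8)] = 2.290
df = n₁ + n₂ − 2 = 12
p-value = P(T ≥ 2.290) ≈ 0.020
Since p ≈ 0.020 < α = 0.05, reject H0; the data support H1.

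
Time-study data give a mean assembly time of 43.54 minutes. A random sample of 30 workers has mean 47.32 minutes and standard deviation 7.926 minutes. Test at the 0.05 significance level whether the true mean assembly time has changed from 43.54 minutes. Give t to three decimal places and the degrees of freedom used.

H0: μ = 43.54; H1: μ ≠ 43.54 (one-sample t-test, two-sided).
t = (x̄ − μ₀)/(s/√n) = (47.32 − 43.54)/(7.926/√30) = 2.612
df = n − 1 = 29
Two-sided p-value ≈ 0.014
Since p ≈ 0.014 < α = 0.05, reject H0; the data support H1.

t = 2.612, df = 29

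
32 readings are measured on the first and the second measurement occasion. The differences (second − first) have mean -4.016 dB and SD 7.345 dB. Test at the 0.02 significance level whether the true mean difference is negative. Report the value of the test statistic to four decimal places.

H0: μ_d = 0; H1: μ_d < 0 (paired t-test on the differences, left-tailed).
t = d̄/(s_d/√n) = -4.016/(7.345/√32) = -3.0930
df = n − 1 = 31
p-value = P(T ≤ -3.0930) ≈ 0.002
Since p ≈ 0.002 < α = 0.02, reject H0; the data support H1.

-3.0930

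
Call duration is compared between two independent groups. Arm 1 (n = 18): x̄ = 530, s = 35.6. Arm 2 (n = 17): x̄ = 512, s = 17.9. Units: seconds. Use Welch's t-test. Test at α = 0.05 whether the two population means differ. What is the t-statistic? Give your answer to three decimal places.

Let group 1 = arm 1, group 2 = arm 2. H0: μ_1 = μ_2; H1: μ_1 ≠ μ_2 (Welch's two-sample t-test, two-sided).
t = (x̄_1 − x̄_2)/√(s_1²/n_1 + s_2²/n_2) = (530 − 512)/√(35.6²/18 + 17.9²/17) = 1.905
Welch–Satterthwaite df ≈ 25.39
Two-sided p-value ≈ 0.0681
Since p ≈ 0.0681 > α = 0.05, fail to reject H0; the evidence is not statistically significant.

1.905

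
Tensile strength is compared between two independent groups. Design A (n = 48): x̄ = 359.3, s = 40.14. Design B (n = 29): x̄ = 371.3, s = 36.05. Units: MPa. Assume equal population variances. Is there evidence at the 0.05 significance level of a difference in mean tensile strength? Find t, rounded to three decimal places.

Let group 1 = design A, group 2 = design B. H0: μ_1 = μ_2; H1: μ_1 ≠ μ_2 (two-sample pooled-variance t-test, two-sided).
s_p² = [(48−1)·40.14² + (29−1)·36.05²]/(48+29−2) = 1494.88
t = (359.3 − 371.3)/√[1494.88·(1/48 + 1/29)] = -1.320
df = n₁ + n₂ − 2 = 75
Two-sided p-value ≈ 0.1910
Since p ≈ 0.1910 > α = 0.05, fail to reject H0; the data do not provide sufficient evidence against H0.

-1.320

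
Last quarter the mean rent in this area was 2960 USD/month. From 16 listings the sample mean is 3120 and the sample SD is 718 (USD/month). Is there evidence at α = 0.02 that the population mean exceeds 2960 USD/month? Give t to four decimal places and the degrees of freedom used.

H0: μ = 2960; H1: μ > 2960 (one-sample t-test, right-tailed).
t = (x̄ − μ₀)/(s/√n) = (3120 − 2960)/(718/√16) = 0.8914
df = n − 1 = 15
p-value = P(T ≥ 0.8914) ≈ 0.193
Since p ≈ 0.193 > α = 0.02, fail to reject H0; the data do not provide sufficient evidence against H0.

t = 0.8914, df = 15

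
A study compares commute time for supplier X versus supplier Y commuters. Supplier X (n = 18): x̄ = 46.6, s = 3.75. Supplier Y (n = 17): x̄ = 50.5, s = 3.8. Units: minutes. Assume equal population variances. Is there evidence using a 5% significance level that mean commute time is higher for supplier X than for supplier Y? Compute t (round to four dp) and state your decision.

Let group 1 = supplier X, group 2 = supplier Y. H0: μ_1 = μ_2; H1: μ_1 > μ_2 (two-sample pooled-variance t-test, right-tailed).
s_p² = [(18−1)·3.75² + (17−1)·3.8²]/(18+17−2) = 14.2455
t = (46.6 − 50.5)/√[14.2455·(1/18 + 1/17)] = -3.0553
df = n₁ + n₂ − 2 = 33
p-value = P(T ≥ -3.0553) ≈ 0.9978
Since p ≈ 0.9978 > α = 0.05, fail to reject H0; the data do not provide sufficient evidence against H0.

t = -3.0553; fail to reject H0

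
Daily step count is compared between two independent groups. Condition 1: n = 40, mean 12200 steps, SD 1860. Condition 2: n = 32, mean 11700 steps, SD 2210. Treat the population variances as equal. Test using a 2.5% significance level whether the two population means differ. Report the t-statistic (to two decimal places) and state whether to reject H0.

Let group 1 = condition 1, group 2 = condition 2. H0: μ_1 = μ_2; H1: μ_1 ≠ μ_2 (two-sample pooled-variance t-test, two-sided).
s_p² = [(40−1)·1860² + (32−1)·2210²]/(40+32−2) = 4090450
t = (12200 − 11700)/√[4090450·(1/40 + 1/32)] = 1.04
df = n₁ + n₂ − 2 = 70
Two-sided p-value ≈ 0.301
Since p ≈ 0.301 > α = 0.025, fail to reject H0; the data do not provide sufficient evidence against H0.

t = 1.04; fail to reject H0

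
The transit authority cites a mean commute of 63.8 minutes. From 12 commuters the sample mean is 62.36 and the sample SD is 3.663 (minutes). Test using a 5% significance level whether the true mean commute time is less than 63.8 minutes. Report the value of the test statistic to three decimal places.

H0: μ = 63.8; H1: μ < 63.8 (one-sample t-test, left-tailed).
t = (x̄ − μ₀)/(s/√n) = (62.36 − 63.8)/(3.663/√12) = -1.362
df = n − 1 = 11
p-value = P(T ≤ -1.362) ≈ 0.100
Since p ≈ 0.100 > α = 0.05, fail to reject H0; the evidence is not statistically significant.

-1.362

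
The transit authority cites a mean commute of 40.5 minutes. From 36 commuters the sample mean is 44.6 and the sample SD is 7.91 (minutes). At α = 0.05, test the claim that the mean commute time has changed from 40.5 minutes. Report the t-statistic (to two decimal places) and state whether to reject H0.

H0: μ = 40.5; H1: μ ≠ 40.5 (one-sample t-test, two-sided).
t = (x̄ − μ₀)/(s/√n) = (44.6 − 40.5)/(7.91/√36) = 3.11
df = n − 1 = 35
Two-sided p-value ≈ 0.0037
Since p ≈ 0.0037 < α = 0.05, reject H0; the evidence is statistically significant.

t = 3.11; reject H0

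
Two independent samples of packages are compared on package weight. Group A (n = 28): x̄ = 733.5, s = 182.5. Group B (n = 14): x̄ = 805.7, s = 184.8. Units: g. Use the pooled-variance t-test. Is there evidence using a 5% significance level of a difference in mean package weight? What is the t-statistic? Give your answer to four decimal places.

Let group 1 = group A, group 2 = group B. H0: μ_1 = μ_2; H1: μ_1 ≠ μ_2 (two-sample pooled-variance t-test, two-sided).
s_p² = [(28−1)·182.5² + (14−1)·184.8²]/(28+14−2) = 33580.8
t = (733.5 − 805.7)/√[33580.8·(1/28 + 1/14)] = -1.2037
df = n₁ + n₂ − 2 = 40
Two-sided p-value ≈ 0.2358
Since p ≈ 0.2358 > α = 0.05, fail to reject H0; the evidence is not statistically significant.

-1.2037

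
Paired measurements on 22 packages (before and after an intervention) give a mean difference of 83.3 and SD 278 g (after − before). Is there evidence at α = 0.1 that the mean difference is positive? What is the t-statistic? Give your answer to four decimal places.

H0: μ_d = 0; H1: μ_d > 0 (paired t-test on the differences, right-tailed).
t = d̄/(s_d/√n) = 83.3/(278/√22) = 1.4054
df = n − 1 = 21
p-value = P(T ≥ 1.4054) ≈ 0.087
Since p ≈ 0.087 < α = 0.1, reject H0; the data support H1.

1.4054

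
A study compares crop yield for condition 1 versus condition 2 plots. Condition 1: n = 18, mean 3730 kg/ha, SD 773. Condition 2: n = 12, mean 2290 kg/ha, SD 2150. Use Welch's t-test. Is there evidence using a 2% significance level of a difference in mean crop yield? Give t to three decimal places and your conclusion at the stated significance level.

Let group 1 = condition 1, group 2 = condition 2. H0: μ_1 = μ_2; H1: μ_1 ≠ μ_2 (Welch's two-sample t-test, two-sided).
t = (x̄_1 − x̄_2)/√(s_1²/n_1 + s_2²/n_2) = (3730 − 2290)/√(773²/18 + 2150²/12) = 2.226
Welch–Satterthwaite df ≈ 12.92
Two-sided p-value ≈ 0.044
Since p ≈ 0.044 > α = 0.02, fail to reject H0; the evidence is not statistically significant.

t = 2.226; fail to reject H0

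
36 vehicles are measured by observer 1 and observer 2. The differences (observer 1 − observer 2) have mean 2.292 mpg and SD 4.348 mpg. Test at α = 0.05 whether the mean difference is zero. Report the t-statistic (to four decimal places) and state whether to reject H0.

t = 3.1628; reject H0

H0: μ_d = 0; H1: μ_d ≠ 0 (paired t-test on the differences, two-sided).
t = d̄/(s_d/√n) = 2.292/(4.348/√36) = 3.1628
df = n − 1 = 35
Two-sided p-value ≈ 0.0032
Since p ≈ 0.0032 < α = 0.05, reject H0; the data support H1.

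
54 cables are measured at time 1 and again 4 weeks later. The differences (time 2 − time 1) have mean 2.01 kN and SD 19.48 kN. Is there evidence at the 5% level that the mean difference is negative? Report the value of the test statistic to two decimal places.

H0: μ_d = 0; H1: μ_d < 0 (paired t-test on the differences, left-tailed).
t = d̄/(s_d/√n) = 2.01/(19.48/√54) = 0.76
df = n − 1 = 53
p-value = P(T ≤ 0.76) ≈ 0.774
Since p ≈ 0.774 > α = 0.05, fail to reject H0; the evidence is not statistically significant.

0.76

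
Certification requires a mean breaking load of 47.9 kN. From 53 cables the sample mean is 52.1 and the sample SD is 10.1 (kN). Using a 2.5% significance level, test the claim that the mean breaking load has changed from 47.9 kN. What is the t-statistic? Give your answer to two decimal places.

H0: μ = 47.9; H1: μ ≠ 47.9 (one-sample t-test, two-sided).
t = (x̄ − μ₀)/(s/√n) = (52.1 − 47.9)/(10.1/√53) = 3.03
df = n − 1 = 52
Two-sided p-value ≈ 0.0038
Since p ≈ 0.0038 < α = 0.025, reject H0; the data support H1.

3.03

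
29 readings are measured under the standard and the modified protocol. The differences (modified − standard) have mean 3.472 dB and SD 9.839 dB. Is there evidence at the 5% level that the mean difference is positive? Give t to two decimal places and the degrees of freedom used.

t = 1.90, df = 28

H0: μ_d = 0; H1: μ_d > 0 (paired t-test on the differences, right-tailed).
t = d̄/(s_d/√n) = 3.472/(9.839/√29) = 1.90
df = n − 1 = 28
p-value = P(T ≥ 1.90) ≈ 0.034
Since p ≈ 0.034 < α = 0.05, reject H0; the evidence is statistically significant.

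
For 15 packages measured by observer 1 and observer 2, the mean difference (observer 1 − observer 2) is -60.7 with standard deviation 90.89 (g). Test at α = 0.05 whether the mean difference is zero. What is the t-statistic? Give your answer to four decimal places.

H0: μ_d = 0; H1: μ_d ≠ 0 (paired t-test on the differences, two-sided).
t = d̄/(s_d/√n) = -60.7/(90.89/√15) = -2.5865
df = n − 1 = 14
Two-sided p-value ≈ 0.022
Since p ≈ 0.022 < α = 0.05, reject H0; the evidence is statistically significant.

-2.5865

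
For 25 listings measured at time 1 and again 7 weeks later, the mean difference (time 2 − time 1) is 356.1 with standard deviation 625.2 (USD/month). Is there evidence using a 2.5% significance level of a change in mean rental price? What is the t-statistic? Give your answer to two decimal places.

H0: μ_d = 0; H1: μ_d ≠ 0 (paired t-test on the differences, two-sided).
t = d̄/(s_d/√n) = 356.1/(625.2/√25) = 2.85
df = n − 1 = 24
Two-sided p-value ≈ 0.0089
Since p ≈ 0.0089 < α = 0.025, reject H0; the data support H1.

2.85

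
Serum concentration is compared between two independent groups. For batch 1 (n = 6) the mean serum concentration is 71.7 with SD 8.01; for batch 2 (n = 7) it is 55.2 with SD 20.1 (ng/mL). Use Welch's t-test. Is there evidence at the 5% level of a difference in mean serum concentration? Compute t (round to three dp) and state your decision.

Let group 1 = batch 1, group 2 = batch 2. H0: μ_1 = μ_2; H1: μ_1 ≠ μ_2 (Welch's two-sample t-test, two-sided).
t = (x̄_1 − x̄_2)/√(s_1²/n_1 + s_2²/n_2) = (71.7 − 55.2)/√(8.01²/6 + 20.1²/7) = 1.995
Welch–Satterthwaite df ≈ 8.10
Two-sided p-value ≈ 0.081
Since p ≈ 0.081 > α = 0.05, fail to reject H0; the evidence is not statistically significant.

t = 1.995; fail to reject H0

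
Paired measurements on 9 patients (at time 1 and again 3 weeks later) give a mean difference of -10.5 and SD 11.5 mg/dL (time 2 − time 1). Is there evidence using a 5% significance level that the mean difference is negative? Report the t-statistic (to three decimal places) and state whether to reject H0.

t = -2.739; reject H0

H0: μ_d = 0; H1: μ_d < 0 (paired t-test on the differences, left-tailed).
t = d̄/(s_d/√n) = -10.5/(11.5/√9) = -2.739
df = n − 1 = 8
p-value = P(T ≤ -2.739) ≈ 0.0127
Since p ≈ 0.0127 < α = 0.05, reject H0; the evidence is statistically significant.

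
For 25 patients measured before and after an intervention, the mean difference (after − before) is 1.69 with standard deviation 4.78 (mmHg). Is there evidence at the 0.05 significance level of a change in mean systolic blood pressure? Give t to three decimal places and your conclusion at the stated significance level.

H0: μ_d = 0; H1: μ_d ≠ 0 (paired t-test on the differences, two-sided).
t = d̄/(s_d/√n) = 1.69/(4.78/√25) = 1.768
df = n − 1 = 24
Two-sided p-value ≈ 0.090
Since p ≈ 0.090 > α = 0.05, fail to reject H0; the data do not provide sufficient evidence against H0.

t = 1.768; fail to reject H0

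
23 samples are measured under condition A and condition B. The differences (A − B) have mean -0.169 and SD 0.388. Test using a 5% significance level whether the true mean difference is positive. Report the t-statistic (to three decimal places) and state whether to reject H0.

t = -2.089; fail to reject H0

H0: μ_d = 0; H1: μ_d > 0 (paired t-test on the differences, right-tailed).
t = d̄/(s_d/√n) = -0.169/(0.388/√23) = -2.089
df = n − 1 = 22
p-value = P(T ≥ -2.089) ≈ 0.9758
Since p ≈ 0.9758 > α = 0.05, fail to reject H0; the data do not provide sufficient evidence against H0.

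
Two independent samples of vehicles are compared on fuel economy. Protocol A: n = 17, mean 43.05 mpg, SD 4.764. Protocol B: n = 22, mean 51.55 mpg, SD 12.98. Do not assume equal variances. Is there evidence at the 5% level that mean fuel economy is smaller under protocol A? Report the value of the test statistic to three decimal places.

Let group 1 = protocol A, group 2 = protocol B. H0: μ_1 = μ_2; H1: μ_1 < μ_2 (Welch's two-sample t-test, left-tailed).
t = (x̄_1 − x̄_2)/√(s_1²/n_1 + s_2²/n_2) = (43.05 − 51.55)/√(4.764²/17 + 12.98²/22) = -2.834
Welch–Satterthwaite df ≈ 27.85
p-value = P(T ≤ -2.834) ≈ 0.0042
Since p ≈ 0.0042 < α = 0.05, reject H0; the data support H1.

-2.834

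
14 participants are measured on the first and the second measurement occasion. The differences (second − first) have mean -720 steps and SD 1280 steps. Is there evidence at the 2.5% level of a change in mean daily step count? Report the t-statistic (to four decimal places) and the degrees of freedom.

H0: μ_d = 0; H1: μ_d ≠ 0 (paired t-test on the differences, two-sided).
t = d̄/(s_d/√n) = -720/(1280/√14) = -2.1047
df = n − 1 = 13
Two-sided p-value ≈ 0.0553
Since p ≈ 0.0553 > α = 0.025, fail to reject H0; the evidence is not statistically significant.

t = -2.1047, df = 13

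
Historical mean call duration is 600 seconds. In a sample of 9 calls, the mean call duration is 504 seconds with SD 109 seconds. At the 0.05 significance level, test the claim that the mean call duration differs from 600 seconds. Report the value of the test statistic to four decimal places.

H0: μ = 600; H1: μ ≠ 600 (one-sample t-test, two-sided).
t = (x̄ − μ₀)/(s/√n) = (504 − 600)/(109/√9) = -2.6422
df = n − 1 = 8
Two-sided p-value ≈ 0.0296
Since p ≈ 0.0296 < α = 0.05, reject H0; the data support H1.

-2.6422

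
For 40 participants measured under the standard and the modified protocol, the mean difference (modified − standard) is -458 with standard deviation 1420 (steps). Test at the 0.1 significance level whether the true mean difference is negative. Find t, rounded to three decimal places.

H0: μ_d = 0; H1: μ_d < 0 (paired t-test on the differences, left-tailed).
t = d̄/(s_d/√n) = -458/(1420/√40) = -2.040
df = n − 1 = 39
p-value = P(T ≤ -2.040) ≈ 0.024
Since p ≈ 0.024 < α = 0.1, reject H0; the data support H1.

-2.040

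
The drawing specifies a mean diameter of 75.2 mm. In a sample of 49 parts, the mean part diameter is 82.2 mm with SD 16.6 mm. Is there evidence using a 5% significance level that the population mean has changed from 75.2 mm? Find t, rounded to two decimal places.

H0: μ = 75.2; H1: μ ≠ 75.2 (one-sample t-test, two-sided).
t = (x̄ − μ₀)/(s/√n) = (82.2 − 75.2)/(16.6/√49) = 2.95
df = n − 1 = 48
Two-sided p-value ≈ 0.005
Since p ≈ 0.005 < α = 0.05, reject H0; the data support H1.

2.95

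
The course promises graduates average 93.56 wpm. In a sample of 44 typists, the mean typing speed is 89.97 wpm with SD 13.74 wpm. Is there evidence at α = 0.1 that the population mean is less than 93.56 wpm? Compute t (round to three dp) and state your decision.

t = -1.733; reject H0

H0: μ = 93.56; H1: μ < 93.56 (one-sample t-test, left-tailed).
t = (x̄ − μ₀)/(s/√n) = (89.97 − 93.56)/(13.74/√44) = -1.733
df = n − 1 = 43
p-value = P(T ≤ -1.733) ≈ 0.045
Since p ≈ 0.045 < α = 0.1, reject H0; the data support H1.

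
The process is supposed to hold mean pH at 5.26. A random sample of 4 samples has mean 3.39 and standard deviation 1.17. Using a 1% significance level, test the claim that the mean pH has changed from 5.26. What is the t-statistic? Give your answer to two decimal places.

-3.20

H0: μ = 5.26; H1: μ ≠ 5.26 (one-sample t-test, two-sided).
t = (x̄ − μ₀)/(s/√n) = (3.39 − 5.26)/(1.17/√4) = -3.20
df = n − 1 = 3
Two-sided p-value ≈ 0.0495
Since p ≈ 0.0495 > α = 0.01, fail to reject H0; the evidence is not statistically significant.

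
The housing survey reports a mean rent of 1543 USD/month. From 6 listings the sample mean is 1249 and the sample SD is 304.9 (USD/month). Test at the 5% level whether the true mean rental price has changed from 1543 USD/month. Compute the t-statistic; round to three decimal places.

H0: μ = 1543; H1: μ ≠ 1543 (one-sample t-test, two-sided).
t = (x̄ − μ₀)/(s/√n) = (1249 − 1543)/(304.9/√6) = -2.362
df = n − 1 = 5
Two-sided p-value ≈ 0.065
Since p ≈ 0.065 > α = 0.05, fail to reject H0; the data do not provide sufficient evidence against H0.

-2.362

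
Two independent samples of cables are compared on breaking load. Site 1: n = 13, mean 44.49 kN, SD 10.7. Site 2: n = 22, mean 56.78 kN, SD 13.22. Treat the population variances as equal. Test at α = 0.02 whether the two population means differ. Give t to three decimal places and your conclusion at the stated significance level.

Let group 1 = site 1, group 2 = site 2. H0: μ_1 = μ_2; H1: μ_1 ≠ μ_2 (two-sample pooled-variance t-test, two-sided).
s_p² = [(13−1)·10.7² + (22−1)·13.22²]/(13+22−2) = 152.849
t = (44.49 − 56.78)/√[152.849·(1/13 + 1/22)] = -2.842
df = n₁ + n₂ − 2 = 33
Two-sided p-value ≈ 0.008
Since p ≈ 0.008 < α = 0.02, reject H0; the data support H1.

t = -2.842; reject H0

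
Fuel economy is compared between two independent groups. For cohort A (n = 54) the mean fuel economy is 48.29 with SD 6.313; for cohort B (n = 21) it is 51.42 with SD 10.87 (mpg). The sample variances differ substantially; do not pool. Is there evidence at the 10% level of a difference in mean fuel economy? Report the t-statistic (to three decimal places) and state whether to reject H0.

t = -1.241; fail to reject H0

Let group 1 = cohort A, group 2 = cohort B. H0: μ_1 = μ_2; H1: μ_1 ≠ μ_2 (Welch's two-sample t-test, two-sided).
t = (x̄_1 − x̄_2)/√(s_1²/n_1 + s_2²/n_2) = (48.29 − 51.42)/√(6.313²/54 + 10.87²/21) = -1.241
Welch–Satterthwaite df ≈ 25.43
Two-sided p-value ≈ 0.226
Since p ≈ 0.226 > α = 0.1, fail to reject H0; the data do not provide sufficient evidence against H0.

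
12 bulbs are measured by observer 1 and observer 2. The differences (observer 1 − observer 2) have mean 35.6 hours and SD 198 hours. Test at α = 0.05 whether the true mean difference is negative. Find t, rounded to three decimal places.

H0: μ_d = 0; H1: μ_d < 0 (paired t-test on the differences, left-tailed).
t = d̄/(s_d/√n) = 35.6/(198/√12) = 0.623
df = n − 1 = 11
p-value = P(T ≤ 0.623) ≈ 0.7270
Since p ≈ 0.7270 > α = 0.05, fail to reject H0; the data do not provide sufficient evidence against H0.

0.623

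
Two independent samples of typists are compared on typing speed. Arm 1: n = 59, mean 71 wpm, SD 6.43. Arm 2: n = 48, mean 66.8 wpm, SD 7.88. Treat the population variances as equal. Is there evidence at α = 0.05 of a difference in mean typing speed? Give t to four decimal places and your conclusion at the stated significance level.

t = 3.0366; reject H0

Let group 1 = arm 1, group 2 = arm 2. H0: μ_1 = μ_2; H1: μ_1 ≠ μ_2 (two-sample pooled-variance t-test, two-sided).
s_p² = [(59−1)·6.43² + (48−1)·7.88²]/(59+48−2) = 50.6328
t = (71 − 66.8)/√[50.6328·(1/59 + 1/48)] = 3.0366
df = n₁ + n₂ − 2 = 105
Two-sided p-value ≈ 0.003
Since p ≈ 0.003 < α = 0.05, reject H0; the evidence is statistically significant.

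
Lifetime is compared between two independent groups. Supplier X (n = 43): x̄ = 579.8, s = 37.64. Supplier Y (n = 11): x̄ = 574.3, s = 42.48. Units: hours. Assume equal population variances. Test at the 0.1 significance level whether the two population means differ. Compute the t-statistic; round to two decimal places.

Let group 1 = supplier X, group 2 = supplier Y. H0: μ_1 = μ_2; H1: μ_1 ≠ μ_2 (two-sample pooled-variance t-test, two-sided).
s_p² = [(43−1)·37.64² + (11−1)·42.48²]/(43+11−2) = 1491.34
t = (579.8 − 574.3)/√[1491.34·(1/43 + 1/11)] = 0.42
df = n₁ + n₂ − 2 = 52
Two-sided p-value ≈ 0.6751
Since p ≈ 0.6751 > α = 0.1, fail to reject H0; the evidence is not statistically significant.

0.42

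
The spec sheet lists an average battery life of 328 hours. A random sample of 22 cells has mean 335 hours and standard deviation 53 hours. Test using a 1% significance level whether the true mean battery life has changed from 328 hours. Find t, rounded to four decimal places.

H0: μ = 328; H1: μ ≠ 328 (one-sample t-test, two-sided).
t = (x̄ − μ₀)/(s/√n) = (335 − 328)/(53/√22) = 0.6195
df = n − 1 = 21
Two-sided p-value ≈ 0.542
Since p ≈ 0.542 > α = 0.01, fail to reject H0; the evidence is not statistically significant.

0.6195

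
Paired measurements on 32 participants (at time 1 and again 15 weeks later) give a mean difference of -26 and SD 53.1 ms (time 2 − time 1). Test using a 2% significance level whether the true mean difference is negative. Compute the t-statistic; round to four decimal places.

H0: μ_d = 0; H1: μ_d < 0 (paired t-test on the differences, left-tailed).
t = d̄/(s_d/√n) = -26/(53.1/√32) = -2.7698
df = n − 1 = 31
p-value = P(T ≤ -2.7698) ≈ 0.005
Since p ≈ 0.005 < α = 0.02, reject H0; the evidence is statistically significant.

-2.7698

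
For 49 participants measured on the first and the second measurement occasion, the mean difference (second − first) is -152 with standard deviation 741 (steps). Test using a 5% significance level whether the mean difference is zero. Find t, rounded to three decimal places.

H0: μ_d = 0; H1: μ_d ≠ 0 (paired t-test on the differences, two-sided).
t = d̄/(s_d/√n) = -152/(741/√49) = -1.436
df = n − 1 = 48
Two-sided p-value ≈ 0.158
Since p ≈ 0.158 > α = 0.05, fail to reject H0; the data do not provide sufficient evidence against H0.

-1.436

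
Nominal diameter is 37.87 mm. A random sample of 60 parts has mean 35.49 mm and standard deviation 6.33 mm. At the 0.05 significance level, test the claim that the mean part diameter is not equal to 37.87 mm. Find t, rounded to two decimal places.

H0: μ = 37.87; H1: μ ≠ 37.87 (one-sample t-test, two-sided).
t = (x̄ − μ₀)/(s/√n) = (35.49 − 37.87)/(6.33/√60) = -2.91
df = n − 1 = 59
Two-sided p-value ≈ 0.0051
Since p ≈ 0.0051 < α = 0.05, reject H0; the data support H1.

-2.91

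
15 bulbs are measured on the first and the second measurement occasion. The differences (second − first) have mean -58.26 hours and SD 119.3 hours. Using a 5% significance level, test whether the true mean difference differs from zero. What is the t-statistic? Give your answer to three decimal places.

H0: μ_d = 0; H1: μ_d ≠ 0 (paired t-test on the differences, two-sided).
t = d̄/(s_d/√n) = -58.26/(119.3/√15) = -1.891
df = n − 1 = 14
Two-sided p-value ≈ 0.0794
Since p ≈ 0.0794 > α = 0.05, fail to reject H0; the data do not provide sufficient evidence against H0.

-1.891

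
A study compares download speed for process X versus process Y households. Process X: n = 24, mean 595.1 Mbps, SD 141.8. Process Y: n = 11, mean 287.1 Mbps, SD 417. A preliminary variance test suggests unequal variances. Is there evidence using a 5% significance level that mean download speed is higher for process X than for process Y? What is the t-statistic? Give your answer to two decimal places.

Let group 1 = process X, group 2 = process Y. H0: μ_1 = μ_2; H1: μ_1 > μ_2 (Welch's two-sample t-test, right-tailed).
t = (x̄_1 − x̄_2)/√(s_1²/n_1 + s_2²/n_2) = (595.1 − 287.1)/√(141.8²/24 + 417²/11) = 2.39
Welch–Satterthwaite df ≈ 11.07
p-value = P(T ≥ 2.39) ≈ 0.018
Since p ≈ 0.018 < α = 0.05, reject H0; the evidence is statistically significant.

2.39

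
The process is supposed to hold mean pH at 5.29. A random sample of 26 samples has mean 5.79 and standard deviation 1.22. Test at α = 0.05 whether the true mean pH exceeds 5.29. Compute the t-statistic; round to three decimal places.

2.090

H0: μ = 5.29; H1: μ > 5.29 (one-sample t-test, right-tailed).
t = (x̄ − μ₀)/(s/√n) = (5.79 − 5.29)/(1.22/√26) = 2.090
df = n − 1 = 25
p-value = P(T ≥ 2.090) ≈ 0.0235
Since p ≈ 0.0235 < α = 0.05, reject H0; the evidence is statistically significant.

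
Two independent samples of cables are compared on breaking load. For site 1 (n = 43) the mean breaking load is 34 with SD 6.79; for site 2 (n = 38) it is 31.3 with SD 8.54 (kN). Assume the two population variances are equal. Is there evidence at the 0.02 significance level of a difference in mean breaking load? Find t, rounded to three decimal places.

Let group 1 = site 1, group 2 = site 2. H0: μ_1 = μ_2; H1: μ_1 ≠ μ_2 (two-sample pooled-variance t-test, two-sided).
s_p² = [(43−1)·6.79² + (38−1)·8.54²]/(43+38−2) = 58.6689
t = (34 − 31.3)/√[58.6689·(1/43 + 1/38)] = 1.583
df = n₁ + n₂ − 2 = 79
Two-sided p-value ≈ 0.117
Since p ≈ 0.117 > α = 0.02, fail to reject H0; the evidence is not statistically significant.

1.583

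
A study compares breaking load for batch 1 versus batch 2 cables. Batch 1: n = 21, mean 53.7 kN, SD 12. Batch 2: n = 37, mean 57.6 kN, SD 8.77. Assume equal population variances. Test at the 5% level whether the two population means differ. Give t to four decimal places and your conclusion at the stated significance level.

t = -1.4213; fail to reject H0

Let group 1 = batch 1, group 2 = batch 2. H0: μ_1 = μ_2; H1: μ_1 ≠ μ_2 (two-sample pooled-variance t-test, two-sided).
s_p² = [(21−1)·12² + (37−1)·8.77²]/(21+37−2) = 100.873
t = (53.7 − 57.6)/√[100.873·(1/21 + 1/37)] = -1.4213
df = n₁ + n₂ − 2 = 56
Two-sided p-value ≈ 0.161
Since p ≈ 0.161 > α = 0.05, fail to reject H0; the data do not provide sufficient evidence against H0.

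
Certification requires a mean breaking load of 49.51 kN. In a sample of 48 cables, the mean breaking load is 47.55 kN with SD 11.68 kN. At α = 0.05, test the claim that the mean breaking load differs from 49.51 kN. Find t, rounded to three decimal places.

-1.163

H0: μ = 49.51; H1: μ ≠ 49.51 (one-sample t-test, two-sided).
t = (x̄ − μ₀)/(s/√n) = (47.55 − 49.51)/(11.68/√48) = -1.163
df = n − 1 = 47
Two-sided p-value ≈ 0.2509
Since p ≈ 0.2509 > α = 0.05, fail to reject H0; the evidence is not statistically significant.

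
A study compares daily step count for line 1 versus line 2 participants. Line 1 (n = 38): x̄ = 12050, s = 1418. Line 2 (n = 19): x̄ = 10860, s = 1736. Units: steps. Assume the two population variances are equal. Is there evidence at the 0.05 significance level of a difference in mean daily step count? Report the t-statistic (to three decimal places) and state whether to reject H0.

t = 2.769; reject H0

Let group 1 = line 1, group 2 = line 2. H0: μ_1 = μ_2; H1: μ_1 ≠ μ_2 (two-sample pooled-variance t-test, two-sided).
s_p² = [(38−1)·1418² + (19−1)·1736²]/(38+19−2) = 2338970
t = (12050 − 10860)/√[2338970·(1/38 + 1/19)] = 2.769
df = n₁ + n₂ − 2 = 55
Two-sided p-value ≈ 0.008
Since p ≈ 0.008 < α = 0.05, reject H0; the data support H1.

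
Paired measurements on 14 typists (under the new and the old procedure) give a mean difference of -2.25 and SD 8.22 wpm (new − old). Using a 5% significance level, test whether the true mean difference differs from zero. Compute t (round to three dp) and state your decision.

t = -1.024; fail to reject H0

H0: μ_d = 0; H1: μ_d ≠ 0 (paired t-test on the differences, two-sided).
t = d̄/(s_d/√n) = -2.25/(8.22/√14) = -1.024
df = n − 1 = 13
Two-sided p-value ≈ 0.324
Since p ≈ 0.324 > α = 0.05, fail to reject H0; the data do not provide sufficient evidence against H0.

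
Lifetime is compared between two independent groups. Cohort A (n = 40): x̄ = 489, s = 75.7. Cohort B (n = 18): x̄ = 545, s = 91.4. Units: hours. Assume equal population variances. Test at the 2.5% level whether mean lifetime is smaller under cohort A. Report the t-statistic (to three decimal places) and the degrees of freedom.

t = -2.442, df = 56

Let group 1 = cohort A, group 2 = cohort B. H0: μ_1 = μ_2; H1: μ_1 < μ_2 (two-sample pooled-variance t-test, left-tailed).
s_p² = [(40−1)·75.7² + (18−1)·91.4²]/(40+18−2) = 6526.9
t = (489 − 545)/√[6526.9·(1/40 + 1/18)] = -2.442
df = n₁ + n₂ − 2 = 56
p-value = P(T ≤ -2.442) ≈ 0.009
Since p ≈ 0.009 < α = 0.025, reject H0; the evidence is statistically significant.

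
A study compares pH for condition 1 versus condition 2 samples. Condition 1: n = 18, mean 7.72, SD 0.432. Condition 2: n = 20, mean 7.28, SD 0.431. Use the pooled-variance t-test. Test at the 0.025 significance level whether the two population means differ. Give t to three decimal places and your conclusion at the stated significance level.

Let group 1 = condition 1, group 2 = condition 2. H0: μ_1 = μ_2; H1: μ_1 ≠ μ_2 (two-sample pooled-variance t-test, two-sided).
s_p² = [(18−1)·0.432² + (20−1)·0.431²]/(18+20−2) = 0.186169
t = (7.72 − 7.28)/√[0.186169·(1/18 + 1/20)] = 3.139
df = n₁ + n₂ − 2 = 36
Two-sided p-value ≈ 0.003
Since p ≈ 0.003 < α = 0.025, reject H0; the data support H1.

t = 3.139; reject H0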